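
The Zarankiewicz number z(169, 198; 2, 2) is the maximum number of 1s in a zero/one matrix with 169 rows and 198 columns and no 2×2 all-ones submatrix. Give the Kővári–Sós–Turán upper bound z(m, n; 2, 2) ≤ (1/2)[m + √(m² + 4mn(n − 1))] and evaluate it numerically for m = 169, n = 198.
z(169, 198; 2, 2) ≤ (1/2)[169 + √(169² + 4·169·198·197)] = (1/2)[169 + √26396617] = 2653.3819

Kővári–Sós–Turán: let r_1, ..., r_169 be the row sums and z = Σ r_i the total number of 1s. Each pair of columns can share at most one row with both entries 1 (else a 2×2 all-ones block appears), so Σ_i C(r_i, 2) ≤ C(198, 2) = 19503. By convexity Σ_i C(r_i, 2) ≥ 169·C(z/169, 2) = z(z − 169)/(2·169), giving z² − 169z − 169·198·197 ≤ 0 and hence z ≤ (1/2)[169 + √(28561 + 4·6592014)] = (1/2)[169 + √26396617] ≈ (1/2)(169 + 5137.7638) = 2653.3819.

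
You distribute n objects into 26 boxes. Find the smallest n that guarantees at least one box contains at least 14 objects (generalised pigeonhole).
n = (14 − 1)·26 + 1 = 339

By the generalised pigeonhole principle, to guarantee some box contains ≥ r objects we need more than (r − 1) · k objects total. Threshold: n = (r − 1) · k + 1. With r = 14 and k = 26: n = 13 · 26 + 1 = 338 + 1 = 339. For n = 338 = 13 · 26, we can put exactly 13 objects in every box, avoiding 14 in any single one — so 339 is tight.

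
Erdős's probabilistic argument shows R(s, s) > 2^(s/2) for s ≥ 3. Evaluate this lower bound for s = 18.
2^(18/2) = 512; so R(18, 18) > 512

Colour each edge of K_n uniformly at random with red/blue. The expected number of monochromatic K_18 is C(n, 18) · 2 · 2^(−C(18,2)). If C(n, 18) · 2^(1 − C(18,2)) < 1, then with positive probability no monochromatic K_18 exists, so R(18, 18) > n. The standard estimate C(n, 18) ≤ n^18/18! shows this inequality holds whenever n ≤ 2^(18/2) (since 18! · 2^(C(18,2) − 1) > 2^(18^2/2) ≥ n^18). Hence R(18, 18) > 2^(18/2) = 512.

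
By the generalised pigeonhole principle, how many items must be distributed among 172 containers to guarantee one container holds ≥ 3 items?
n = (3 − 1)·172 + 1 = 345

By the generalised pigeonhole principle, to guarantee some box contains ≥ r objects we need more than (r − 1) · k objects total. Threshold: n = (r − 1) · k + 1. With r = 3 and k = 172: n = 2 · 172 + 1 = 344 + 1 = 345. For n = 344 = 2 · 172, we can put exactly 2 objects in every box, avoiding 3 in any single one — so 345 is tight.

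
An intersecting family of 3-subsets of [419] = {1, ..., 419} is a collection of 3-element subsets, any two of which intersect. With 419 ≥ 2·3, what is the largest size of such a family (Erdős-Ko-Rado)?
max |F| = C(418, 2) = 87153

Erdős-Ko-Rado (1961): when n ≥ 2k, max |F| = C(n−1, k−1). The bound is attained by the star {A : i ∈ A} for any fixed i ∈ [n]. Here C(419−1, 3−1) = C(418, 2) = 87153.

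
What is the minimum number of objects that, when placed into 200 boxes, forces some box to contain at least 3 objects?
n = (3 − 1)·200 + 1 = 401

By the generalised pigeonhole principle, to guarantee some box contains ≥ r objects we need more than (r − 1) · k objects total. Threshold: n = (r − 1) · k + 1. With r = 3 and k = 200: n = 2 · 200 + 1 = 400 + 1 = 401. For n = 400 = 2 · 200, we can put exactly 2 objects in every box, avoiding 3 in any single one — so 401 is tight.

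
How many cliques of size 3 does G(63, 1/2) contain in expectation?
E[# K_3] = C(63, 3) · (1/2)^C(3, 2) = 39711 / 2^3 = 4963.875

For each 3-subset S of vertices (there are C(63, 3) = 39711 such S), let X_S = 1 if S induces a K_3 (all C(3, 2) = 3 edges present). Then P(X_S = 1) = (1/2)^3 = 1/8. By linearity of expectation, E[# K_3] = C(63, 3) · (1/2)^3 = 39711 / 8 = 4963.875.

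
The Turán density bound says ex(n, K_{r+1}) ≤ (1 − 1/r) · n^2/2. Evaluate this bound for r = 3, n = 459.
Turán density bound = (2/3) · 459^2/2 = 70227

Turán's theorem: ex(n, K_{r+1}) is achieved by the complete r-partite Turán graph T(n, r) with parts as balanced as possible, and is at most (1 − 1/r) · n^2/2. For r = 3, n = 459: the density bound is (2/3) · 210681/2 = 70227. Since 3 ∣ 459, the Turán graph T(459, 3) has parts of equal size 153, and its edge count e(T(459, 3)) = 70227 attains the density bound exactly.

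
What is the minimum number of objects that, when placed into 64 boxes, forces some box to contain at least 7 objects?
n = (7 − 1)·64 + 1 = 385

By the generalised pigeonhole principle, to guarantee some box contains ≥ r objects we need more than (r − 1) · k objects total. Threshold: n = (r − 1) · k + 1. With r = 7 and k = 64: n = 6 · 64 + 1 = 384 + 1 = 385. For n = 384 = 6 · 64, we can put exactly 6 objects in every box, avoiding 7 in any single one — so 385 is tight.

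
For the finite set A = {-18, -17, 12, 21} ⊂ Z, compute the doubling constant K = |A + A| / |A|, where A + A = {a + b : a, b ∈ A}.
K = |A + A| / |A| = 10/4 = 5/2

Enumerate A + A = {a + b : a, b ∈ A}. With |A| = 4, there are |A|^2 = 16 ordered sum pairs; collecting distinct values, A + A = {-36, -35, -34, -6, -5, 3, 4, 24, 33, 42}, so |A + A| = 10. Thus K = 10/4 = 5/2. For comparison, the minimum possible |A + A| over all 4-element sets is 2·4 − 1 = 7 (so min K = 7/4), attained only by arithmetic progressions.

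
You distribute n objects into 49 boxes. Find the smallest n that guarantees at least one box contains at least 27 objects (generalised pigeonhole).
n = (27 − 1)·49 + 1 = 1275

By the generalised pigeonhole principle, to guarantee some box contains ≥ r objects we need more than (r − 1) · k objects total. Threshold: n = (r − 1) · k + 1. With r = 27 and k = 49: n = 26 · 49 + 1 = 1274 + 1 = 1275. For n = 1274 = 26 · 49, we can put exactly 26 objects in every box, avoiding 27 in any single one — so 1275 is tight.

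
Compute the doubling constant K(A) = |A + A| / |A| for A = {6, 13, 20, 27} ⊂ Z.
K = |A + A| / |A| = 7/4

Enumerate A + A = {a + b : a, b ∈ A}. With |A| = 4, there are |A|^2 = 16 ordered sum pairs; collecting distinct values, A + A = {12, 19, 26, 33, 40, 47, 54}, so |A + A| = 7. Thus K = 7/4. Here |A + A| = 2|A| − 1 = 7, the minimum possible — so K = 7/4 is minimal, which holds iff A is an arithmetic progression.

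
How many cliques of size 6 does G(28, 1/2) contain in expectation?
E[# K_6] = C(28, 6) · (1/2)^C(6, 2) = 376740 / 2^15 = 94185/8192 ≈ 11.497192

For each 6-subset S of vertices (there are C(28, 6) = 376740 such S), let X_S = 1 if S induces a K_6 (all C(6, 2) = 15 edges present). Then P(X_S = 1) = (1/2)^15 = 1/32768. By linearity of expectation, E[# K_6] = C(28, 6) · (1/2)^15 = 376740 / 32768 = 94185/8192 ≈ 11.497192.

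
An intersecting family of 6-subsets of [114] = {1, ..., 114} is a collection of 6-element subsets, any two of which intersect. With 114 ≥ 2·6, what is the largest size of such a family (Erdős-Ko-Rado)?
max |F| = C(113, 5) = 140364532

Erdős-Ko-Rado (1961): when n ≥ 2k, max |F| = C(n−1, k−1). The bound is attained by the star {A : i ∈ A} for any fixed i ∈ [n]. Here C(114−1, 6−1) = C(113, 5) = 140364532.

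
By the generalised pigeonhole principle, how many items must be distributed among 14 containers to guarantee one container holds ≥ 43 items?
n = (43 − 1)·14 + 1 = 589

By the generalised pigeonhole principle, to guarantee some box contains ≥ r objects we need more than (r − 1) · k objects total. Threshold: n = (r − 1) · k + 1. With r = 43 and k = 14: n = 42 · 14 + 1 = 588 + 1 = 589. For n = 588 = 42 · 14, we can put exactly 42 objects in every box, avoiding 43 in any single one — so 589 is tight.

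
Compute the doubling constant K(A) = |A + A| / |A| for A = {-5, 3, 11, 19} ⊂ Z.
K = |A + A| / |A| = 7/4

Enumerate A + A = {a + b : a, b ∈ A}. With |A| = 4, there are |A|^2 = 16 ordered sum pairs; collecting distinct values, A + A = {-10, -2, 6, 14, 22, 30, 38}, so |A + A| = 7. Thus K = 7/4. Here |A + A| = 2|A| − 1 = 7, the minimum possible — so K = 7/4 is minimal, which holds iff A is an arithmetic progression.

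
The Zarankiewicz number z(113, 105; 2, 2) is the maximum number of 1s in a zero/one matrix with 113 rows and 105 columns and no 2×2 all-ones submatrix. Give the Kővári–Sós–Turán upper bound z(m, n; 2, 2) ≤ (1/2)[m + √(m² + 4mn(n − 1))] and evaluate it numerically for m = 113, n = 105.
z(113, 105; 2, 2) ≤ (1/2)[113 + √(113² + 4·113·105·104)] = (1/2)[113 + √4948609] = 1168.7735

Kővári–Sós–Turán: let r_1, ..., r_113 be the row sums and z = Σ r_i the total number of 1s. Each pair of columns can share at most one row with both entries 1 (else a 2×2 all-ones block appears), so Σ_i C(r_i, 2) ≤ C(105, 2) = 5460. By convexity Σ_i C(r_i, 2) ≥ 113·C(z/113, 2) = z(z − 113)/(2·113), giving z² − 113z − 113·105·104 ≤ 0 and hence z ≤ (1/2)[113 + √(12769 + 4·1233960)] = (1/2)[113 + √4948609] ≈ (1/2)(113 + 2224.5469) = 1168.7735.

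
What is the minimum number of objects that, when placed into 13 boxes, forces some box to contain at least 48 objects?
n = (48 − 1)·13 + 1 = 612

By the generalised pigeonhole principle, to guarantee some box contains ≥ r objects we need more than (r − 1) · k objects total. Threshold: n = (r − 1) · k + 1. With r = 48 and k = 13: n = 47 · 13 + 1 = 611 + 1 = 612. For n = 611 = 47 · 13, we can put exactly 47 objects in every box, avoiding 48 in any single one — so 612 is tight.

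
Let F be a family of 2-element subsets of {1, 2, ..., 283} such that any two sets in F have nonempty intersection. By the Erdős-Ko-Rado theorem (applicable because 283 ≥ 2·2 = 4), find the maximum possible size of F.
max |F| = C(282, 1) = 282

Erdős-Ko-Rado (1961): when n ≥ 2k, max |F| = C(n−1, k−1). The bound is attained by the star {A : i ∈ A} for any fixed i ∈ [n]. Here C(283−1, 2−1) = C(282, 1) = 282.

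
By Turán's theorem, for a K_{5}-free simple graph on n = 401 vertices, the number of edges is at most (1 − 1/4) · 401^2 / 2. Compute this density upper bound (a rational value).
Turán density bound = (3/4) · 401^2/2 = 482403/8 ≈ 60300.375

Turán's theorem: ex(n, K_{r+1}) is achieved by the complete r-partite Turán graph T(n, r) with parts as balanced as possible, and is at most (1 − 1/r) · n^2/2. For r = 4, n = 401: the density bound is (3/4) · 160801/2 = 482403/8 ≈ 60300.375. The integer-valued extremum is e(T(401, 4)) = 60300, which is strictly less than the density bound 482403/8 since 4 ∤ 401 (the parts of T(401, 4) cannot all be equal).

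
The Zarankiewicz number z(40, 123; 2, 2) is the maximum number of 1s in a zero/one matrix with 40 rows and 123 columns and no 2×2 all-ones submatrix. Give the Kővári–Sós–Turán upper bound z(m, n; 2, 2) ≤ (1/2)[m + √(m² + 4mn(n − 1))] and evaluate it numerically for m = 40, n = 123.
z(40, 123; 2, 2) ≤ (1/2)[40 + √(40² + 4·40·123·122)] = (1/2)[40 + √2402560] = 795.0097

Kővári–Sós–Turán: let r_1, ..., r_40 be the row sums and z = Σ r_i the total number of 1s. Each pair of columns can share at most one row with both entries 1 (else a 2×2 all-ones block appears), so Σ_i C(r_i, 2) ≤ C(123, 2) = 7503. By convexity Σ_i C(r_i, 2) ≥ 40·C(z/40, 2) = z(z − 40)/(2·40), giving z² − 40z − 40·123·122 ≤ 0 and hence z ≤ (1/2)[40 + √(1600 + 4·600240)] = (1/2)[40 + √2402560] ≈ (1/2)(40 + 1550.0194) = 795.0097.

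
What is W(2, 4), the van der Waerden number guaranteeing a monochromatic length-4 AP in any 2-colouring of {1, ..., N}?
W(2, 4) = 35

W(2, 4) = 35. The lower bound W(2, 4) > 34 comes from an explicit good 2-colouring of [1, 34]; the upper bound W(2, 4) ≤ 35 was verified by exhaustive search over 2-colourings of [1, 35].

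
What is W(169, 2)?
W(169, 2) = 169 + 1 = 170

A 2-term AP is any pair of integers, so a monochromatic 2-AP exists iff some colour is used at least twice. With 169 colours, the colouring i ↦ i on {1, ..., 169} uses each colour once, avoiding any monochromatic pair, so W(169, 2) > 169. For {1, ..., 170}, pigeonhole forces two integers of the same colour, which form a monochromatic 2-AP. Hence W(169, 2) = 170.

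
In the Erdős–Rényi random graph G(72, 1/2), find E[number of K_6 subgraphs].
E[# K_6] = C(72, 6) · (1/2)^C(6, 2) = 156238908 / 2^15 = 39059727/8192 ≈ 4768.033081

For each 6-subset S of vertices (there are C(72, 6) = 156238908 such S), let X_S = 1 if S induces a K_6 (all C(6, 2) = 15 edges present). Then P(X_S = 1) = (1/2)^15 = 1/32768. By linearity of expectation, E[# K_6] = C(72, 6) · (1/2)^15 = 156238908 / 32768 = 39059727/8192 ≈ 4768.033081.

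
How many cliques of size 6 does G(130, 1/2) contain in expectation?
E[# K_6] = C(130, 6) · (1/2)^C(6, 2) = 5963412000 / 2^15 = 186356625/1024 ≈ 181988.891602

For each 6-subset S of vertices (there are C(130, 6) = 5963412000 such S), let X_S = 1 if S induces a K_6 (all C(6, 2) = 15 edges present). Then P(X_S = 1) = (1/2)^15 = 1/32768. By linearity of expectation, E[# K_6] = C(130, 6) · (1/2)^15 = 5963412000 / 32768 = 186356625/1024 ≈ 181988.891602.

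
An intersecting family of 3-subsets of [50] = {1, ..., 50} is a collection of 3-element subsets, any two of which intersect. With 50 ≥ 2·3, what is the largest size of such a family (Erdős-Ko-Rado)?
max |F| = C(49, 2) = 1176

Erdős-Ko-Rado (1961): when n ≥ 2k, max |F| = C(n−1, k−1). The bound is attained by the star {A : i ∈ A} for any fixed i ∈ [n]. Here C(50−1, 3−1) = C(49, 2) = 1176.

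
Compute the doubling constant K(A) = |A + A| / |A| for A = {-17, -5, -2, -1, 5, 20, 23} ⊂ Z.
K = |A + A| / |A| = 26/7

Enumerate A + A = {a + b : a, b ∈ A}. With |A| = 7, there are |A|^2 = 49 ordered sum pairs; collecting distinct values, A + A = {-34, -22, -19, -18, -12, -10, -7, -6, -4, -3, -2, 0, 3, 4, 6, 10, 15, 18, 19, 21, 22, 25, 28, 40, 43, 46}, so |A + A| = 26. Thus K = 26/7. For comparison, the minimum possible |A + A| over all 7-element sets is 2·7 − 1 = 13 (so min K = 13/7), attained only by arithmetic progressions.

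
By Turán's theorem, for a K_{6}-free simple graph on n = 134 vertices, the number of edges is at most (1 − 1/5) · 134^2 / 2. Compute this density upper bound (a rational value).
Turán density bound = (4/5) · 134^2/2 = 35912/5 ≈ 7182.4

Turán's theorem: ex(n, K_{r+1}) is achieved by the complete r-partite Turán graph T(n, r) with parts as balanced as possible, and is at most (1 − 1/r) · n^2/2. For r = 5, n = 134: the density bound is (4/5) · 17956/2 = 35912/5 ≈ 7182.4. The integer-valued extremum is e(T(134, 5)) = 7182, which is strictly less than the density bound 35912/5 since 5 ∤ 134 (the parts of T(134, 5) cannot all be equal).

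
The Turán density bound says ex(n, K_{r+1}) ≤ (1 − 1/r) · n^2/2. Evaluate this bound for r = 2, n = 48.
Turán density bound = (1/2) · 48^2/2 = 576

Turán's theorem: ex(n, K_{r+1}) is achieved by the complete r-partite Turán graph T(n, r) with parts as balanced as possible, and is at most (1 − 1/r) · n^2/2. For r = 2, n = 48: the density bound is (1/2) · 2304/2 = 576. Since 2 ∣ 48, the Turán graph T(48, 2) has parts of equal size 24, and its edge count e(T(48, 2)) = 576 attains the density bound exactly.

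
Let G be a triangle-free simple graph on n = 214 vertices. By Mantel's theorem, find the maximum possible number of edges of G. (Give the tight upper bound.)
ex(214, K_3) = ⌊214^2/4⌋ = 11449

Mantel (1907): a triangle-free graph on n vertices has at most ⌊n^2/4⌋ edges, with equality for the complete bipartite graph K_{⌊n/2⌋, ⌈n/2⌉}. For n = 214: ⌊214^2/4⌋ = ⌊45796/4⌋ = 11449. The extremal graph is K_{107, 107}, which has 107·107 = 11449 edges.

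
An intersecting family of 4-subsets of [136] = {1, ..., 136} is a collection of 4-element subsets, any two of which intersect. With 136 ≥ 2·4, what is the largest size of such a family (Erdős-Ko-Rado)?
max |F| = C(135, 3) = 400995

Erdős-Ko-Rado (1961): when n ≥ 2k, max |F| = C(n−1, k−1). The bound is attained by the star {A : i ∈ A} for any fixed i ∈ [n]. Here C(136−1, 4−1) = C(135, 3) = 400995.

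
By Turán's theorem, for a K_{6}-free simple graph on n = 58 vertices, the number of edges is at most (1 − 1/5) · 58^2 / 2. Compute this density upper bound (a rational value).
Turán density bound = (4/5) · 58^2/2 = 6728/5 ≈ 1345.6

Turán's theorem: ex(n, K_{r+1}) is achieved by the complete r-partite Turán graph T(n, r) with parts as balanced as possible, and is at most (1 − 1/r) · n^2/2. For r = 5, n = 58: the density bound is (4/5) · 3364/2 = 6728/5 ≈ 1345.6. The integer-valued extremum is e(T(58, 5)) = 1345, which is strictly less than the density bound 6728/5 since 5 ∤ 58 (the parts of T(58, 5) cannot all be equal).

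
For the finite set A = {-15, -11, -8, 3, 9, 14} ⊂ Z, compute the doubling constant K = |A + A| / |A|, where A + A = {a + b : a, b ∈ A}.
K = |A + A| / |A| = 20/6 = 10/3

Enumerate A + A = {a + b : a, b ∈ A}. With |A| = 6, there are |A|^2 = 36 ordered sum pairs; collecting distinct values, A + A = {-30, -26, -23, -22, -19, -16, -12, -8, -6, -5, -2, -1, 1, 3, 6, 12, 17, 18, 23, 28}, so |A + A| = 20. Thus K = 20/6 = 10/3. For comparison, the minimum possible |A + A| over all 6-element sets is 2·6 − 1 = 11 (so min K = 11/6), attained only by arithmetic progressions.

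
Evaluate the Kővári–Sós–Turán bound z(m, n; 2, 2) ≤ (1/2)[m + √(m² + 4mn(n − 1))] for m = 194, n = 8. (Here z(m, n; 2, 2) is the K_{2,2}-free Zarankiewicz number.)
z(194, 8; 2, 2) ≤ (1/2)[194 + √(194² + 4·194·8·7)] = (1/2)[194 + √81092] = 239.3833

Kővári–Sós–Turán: let r_1, ..., r_194 be the row sums and z = Σ r_i the total number of 1s. Each pair of columns can share at most one row with both entries 1 (else a 2×2 all-ones block appears), so Σ_i C(r_i, 2) ≤ C(8, 2) = 28. By convexity Σ_i C(r_i, 2) ≥ 194·C(z/194, 2) = z(z − 194)/(2·194), giving z² − 194z − 194·8·7 ≤ 0 and hence z ≤ (1/2)[194 + √(37636 + 4·10864)] = (1/2)[194 + √81092] ≈ (1/2)(194 + 284.7666) = 239.3833.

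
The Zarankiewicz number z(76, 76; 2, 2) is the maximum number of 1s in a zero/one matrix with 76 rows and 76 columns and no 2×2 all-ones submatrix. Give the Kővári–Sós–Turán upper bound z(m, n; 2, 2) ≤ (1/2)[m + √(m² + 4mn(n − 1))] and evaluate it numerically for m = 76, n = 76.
z(76, 76; 2, 2) ≤ (1/2)[76 + √(76² + 4·76·76·75)] = (1/2)[76 + √1738576] = 697.2754

Kővári–Sós–Turán: let r_1, ..., r_76 be the row sums and z = Σ r_i the total number of 1s. Each pair of columns can share at most one row with both entries 1 (else a 2×2 all-ones block appears), so Σ_i C(r_i, 2) ≤ C(76, 2) = 2850. By convexity Σ_i C(r_i, 2) ≥ 76·C(z/76, 2) = z(z − 76)/(2·76), giving z² − 76z − 76·76·75 ≤ 0 and hence z ≤ (1/2)[76 + √(5776 + 4·433200)] = (1/2)[76 + √1738576] ≈ (1/2)(76 + 1318.5507) = 697.2754.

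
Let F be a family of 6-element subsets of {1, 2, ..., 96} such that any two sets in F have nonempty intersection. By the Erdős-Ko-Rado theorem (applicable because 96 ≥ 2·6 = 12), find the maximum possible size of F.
max |F| = C(95, 5) = 57940519

The Erdős-Ko-Rado theorem states: for n ≥ 2k, an intersecting family of k-subsets of an n-element set has size at most C(n − 1, k − 1), with equality for 'star' families {A ⊆ [n] : |A| = k, i ∈ A} (fix an element i). For n = 96, k = 6: C(95, 5) = 57940519.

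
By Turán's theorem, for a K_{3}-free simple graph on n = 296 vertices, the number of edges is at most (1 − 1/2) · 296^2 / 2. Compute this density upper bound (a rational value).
Turán density bound = (1/2) · 296^2/2 = 21904

Turán's theorem: ex(n, K_{r+1}) is achieved by the complete r-partite Turán graph T(n, r) with parts as balanced as possible, and is at most (1 − 1/r) · n^2/2. For r = 2, n = 296: the density bound is (1/2) · 87616/2 = 21904. Since 2 ∣ 296, the Turán graph T(296, 2) has parts of equal size 148, and its edge count e(T(296, 2)) = 21904 attains the density bound exactly.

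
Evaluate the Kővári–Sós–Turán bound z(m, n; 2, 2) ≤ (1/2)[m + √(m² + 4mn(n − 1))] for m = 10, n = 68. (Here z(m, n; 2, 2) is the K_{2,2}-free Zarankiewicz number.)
z(10, 68; 2, 2) ≤ (1/2)[10 + √(10² + 4·10·68·67)] = (1/2)[10 + √182340] = 218.5064

Kővári–Sós–Turán: let r_1, ..., r_10 be the row sums and z = Σ r_i the total number of 1s. Each pair of columns can share at most one row with both entries 1 (else a 2×2 all-ones block appears), so Σ_i C(r_i, 2) ≤ C(68, 2) = 2278. By convexity Σ_i C(r_i, 2) ≥ 10·C(z/10, 2) = z(z − 10)/(2·10), giving z² − 10z − 10·68·67 ≤ 0 and hence z ≤ (1/2)[10 + √(100 + 4·45560)] = (1/2)[10 + √182340] ≈ (1/2)(10 + 427.0129) = 218.5064.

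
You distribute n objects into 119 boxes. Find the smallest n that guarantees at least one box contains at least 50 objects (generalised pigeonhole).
n = (50 − 1)·119 + 1 = 5832

By the generalised pigeonhole principle, to guarantee some box contains ≥ r objects we need more than (r − 1) · k objects total. Threshold: n = (r − 1) · k + 1. With r = 50 and k = 119: n = 49 · 119 + 1 = 5831 + 1 = 5832. For n = 5831 = 49 · 119, we can put exactly 49 objects in every box, avoiding 50 in any single one — so 5832 is tight.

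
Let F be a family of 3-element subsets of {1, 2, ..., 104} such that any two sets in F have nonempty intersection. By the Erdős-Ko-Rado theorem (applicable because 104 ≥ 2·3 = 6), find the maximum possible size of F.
max |F| = C(103, 2) = 5253

The Erdős-Ko-Rado theorem states: for n ≥ 2k, an intersecting family of k-subsets of an n-element set has size at most C(n − 1, k − 1), with equality for 'star' families {A ⊆ [n] : |A| = k, i ∈ A} (fix an element i). For n = 104, k = 3: C(103, 2) = 5253.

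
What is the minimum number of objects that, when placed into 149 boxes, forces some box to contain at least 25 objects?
n = (25 − 1)·149 + 1 = 3577

By the generalised pigeonhole principle, to guarantee some box contains ≥ r objects we need more than (r − 1) · k objects total. Threshold: n = (r − 1) · k + 1. With r = 25 and k = 149: n = 24 · 149 + 1 = 3576 + 1 = 3577. For n = 3576 = 24 · 149, we can put exactly 24 objects in every box, avoiding 25 in any single one — so 3577 is tight.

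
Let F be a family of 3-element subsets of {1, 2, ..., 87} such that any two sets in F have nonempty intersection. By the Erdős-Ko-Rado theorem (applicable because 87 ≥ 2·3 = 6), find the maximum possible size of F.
max |F| = C(86, 2) = 3655

The Erdős-Ko-Rado theorem states: for n ≥ 2k, an intersecting family of k-subsets of an n-element set has size at most C(n − 1, k − 1), with equality for 'star' families {A ⊆ [n] : |A| = k, i ∈ A} (fix an element i). For n = 87, k = 3: C(86, 2) = 3655.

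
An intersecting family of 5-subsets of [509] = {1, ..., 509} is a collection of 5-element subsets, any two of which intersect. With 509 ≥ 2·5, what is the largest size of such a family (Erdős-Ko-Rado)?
max |F| = C(508, 4) = 2742220195

The Erdős-Ko-Rado theorem states: for n ≥ 2k, an intersecting family of k-subsets of an n-element set has size at most C(n − 1, k − 1), with equality for 'star' families {A ⊆ [n] : |A| = k, i ∈ A} (fix an element i). For n = 509, k = 5: C(508, 4) = 2742220195.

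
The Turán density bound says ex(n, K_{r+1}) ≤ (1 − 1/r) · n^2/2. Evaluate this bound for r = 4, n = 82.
Turán density bound = (3/4) · 82^2/2 = 5043/2 ≈ 2521.5

Turán's theorem: ex(n, K_{r+1}) is achieved by the complete r-partite Turán graph T(n, r) with parts as balanced as possible, and is at most (1 − 1/r) · n^2/2. For r = 4, n = 82: the density bound is (3/4) · 6724/2 = 5043/2 ≈ 2521.5. The integer-valued extremum is e(T(82, 4)) = 2521, which is strictly less than the density bound 5043/2 since 4 ∤ 82 (the parts of T(82, 4) cannot all be equal).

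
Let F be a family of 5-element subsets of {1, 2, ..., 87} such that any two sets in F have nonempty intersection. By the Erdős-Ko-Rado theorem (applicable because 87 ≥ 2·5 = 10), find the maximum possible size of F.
max |F| = C(86, 4) = 2123555

Erdős-Ko-Rado (1961): when n ≥ 2k, max |F| = C(n−1, k−1). The bound is attained by the star {A : i ∈ A} for any fixed i ∈ [n]. Here C(87−1, 5−1) = C(86, 4) = 2123555.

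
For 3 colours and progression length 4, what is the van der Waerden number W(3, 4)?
W(3, 4) = 293

W(3, 4) = 293. The lower bound W(3, 4) > 292 comes from an explicit good 3-colouring of [1, 292]; the upper bound W(3, 4) ≤ 293 was verified by exhaustive search over 3-colourings of [1, 293].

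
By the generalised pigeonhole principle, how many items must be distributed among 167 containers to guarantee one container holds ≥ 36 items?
n = (36 − 1)·167 + 1 = 5846

By the generalised pigeonhole principle, to guarantee some box contains ≥ r objects we need more than (r − 1) · k objects total. Threshold: n = (r − 1) · k + 1. With r = 36 and k = 167: n = 35 · 167 + 1 = 5845 + 1 = 5846. For n = 5845 = 35 · 167, we can put exactly 35 objects in every box, avoiding 36 in any single one — so 5846 is tight.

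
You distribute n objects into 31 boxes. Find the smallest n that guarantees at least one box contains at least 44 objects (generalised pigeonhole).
n = (44 − 1)·31 + 1 = 1334

By the generalised pigeonhole principle, to guarantee some box contains ≥ r objects we need more than (r − 1) · k objects total. Threshold: n = (r − 1) · k + 1. With r = 44 and k = 31: n = 43 · 31 + 1 = 1333 + 1 = 1334. For n = 1333 = 43 · 31, we can put exactly 43 objects in every box, avoiding 44 in any single one — so 1334 is tight.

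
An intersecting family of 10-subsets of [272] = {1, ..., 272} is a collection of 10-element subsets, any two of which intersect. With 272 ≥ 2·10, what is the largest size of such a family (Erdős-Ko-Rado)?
max |F| = C(271, 9) = 18995710556429805

The Erdős-Ko-Rado theorem states: for n ≥ 2k, an intersecting family of k-subsets of an n-element set has size at most C(n − 1, k − 1), with equality for 'star' families {A ⊆ [n] : |A| = k, i ∈ A} (fix an element i). For n = 272, k = 10: C(271, 9) = 18995710556429805.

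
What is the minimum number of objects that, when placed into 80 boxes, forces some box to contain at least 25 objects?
n = (25 − 1)·80 + 1 = 1921

By the generalised pigeonhole principle, to guarantee some box contains ≥ r objects we need more than (r − 1) · k objects total. Threshold: n = (r − 1) · k + 1. With r = 25 and k = 80: n = 24 · 80 + 1 = 1920 + 1 = 1921. For n = 1920 = 24 · 80, we can put exactly 24 objects in every box, avoiding 25 in any single one — so 1921 is tight.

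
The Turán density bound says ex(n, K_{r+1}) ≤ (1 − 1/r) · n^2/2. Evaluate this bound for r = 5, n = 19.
Turán density bound = (4/5) · 19^2/2 = 722/5 ≈ 144.4

Turán's theorem: ex(n, K_{r+1}) is achieved by the complete r-partite Turán graph T(n, r) with parts as balanced as possible, and is at most (1 − 1/r) · n^2/2. For r = 5, n = 19: the density bound is (4/5) · 361/2 = 722/5 ≈ 144.4. The integer-valued extremum is e(T(19, 5)) = 144, which is strictly less than the density bound 722/5 since 5 ∤ 19 (the parts of T(19, 5) cannot all be equal).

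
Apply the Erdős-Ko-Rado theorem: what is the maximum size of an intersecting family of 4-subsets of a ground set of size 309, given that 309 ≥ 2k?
max |F| = C(308, 3) = 4822356

Erdős-Ko-Rado (1961): when n ≥ 2k, max |F| = C(n−1, k−1). The bound is attained by the star {A : i ∈ A} for any fixed i ∈ [n]. Here C(309−1, 4−1) = C(308, 3) = 4822356.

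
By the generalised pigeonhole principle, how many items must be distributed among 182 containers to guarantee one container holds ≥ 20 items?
n = (20 − 1)·182 + 1 = 3459

By the generalised pigeonhole principle, to guarantee some box contains ≥ r objects we need more than (r − 1) · k objects total. Threshold: n = (r − 1) · k + 1. With r = 20 and k = 182: n = 19 · 182 + 1 = 3458 + 1 = 3459. For n = 3458 = 19 · 182, we can put exactly 19 objects in every box, avoiding 20 in any single one — so 3459 is tight.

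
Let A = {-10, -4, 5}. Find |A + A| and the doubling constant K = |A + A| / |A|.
K = |A + A| / |A| = 6/3 = 2

Enumerate A + A = {a + b : a, b ∈ A}. With |A| = 3, there are |A|^2 = 9 ordered sum pairs; collecting distinct values, A + A = {-20, -14, -8, -5, 1, 10}, so |A + A| = 6. Thus K = 6/3 = 2. For comparison, the minimum possible |A + A| over all 3-element sets is 2·3 − 1 = 5 (so min K = 5/3), attained only by arithmetic progressions.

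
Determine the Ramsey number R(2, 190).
R(2, 190) = 190

R(2, k) = k for all k ≥ 2: in a 2-colouring of K_k, either some edge is red (a red K_2) or all edges are blue (a blue K_k). And K_{189} coloured all-blue has no blue K_190, so R(2, 190) > 189. Hence R(2, 190) = 190.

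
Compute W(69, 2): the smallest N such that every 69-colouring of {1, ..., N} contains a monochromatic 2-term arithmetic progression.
W(69, 2) = 69 + 1 = 70

A 2-term AP is any pair of integers, so a monochromatic 2-AP exists iff some colour is used at least twice. With 69 colours, the colouring i ↦ i on {1, ..., 69} uses each colour once, avoiding any monochromatic pair, so W(69, 2) > 69. For {1, ..., 70}, pigeonhole forces two integers of the same colour, which form a monochromatic 2-AP. Hence W(69, 2) = 70.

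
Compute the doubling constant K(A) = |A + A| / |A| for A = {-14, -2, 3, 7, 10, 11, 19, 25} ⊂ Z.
K = |A + A| / |A| = 31/8

Enumerate A + A = {a + b : a, b ∈ A}. With |A| = 8, there are |A|^2 = 64 ordered sum pairs; collecting distinct values, A + A = {-28, -16, -11, -7, -4, -3, 1, 5, 6, 8, 9, 10, 11, 13, 14, 17, 18, 20, 21, 22, 23, 26, 28, 29, 30, 32, 35, 36, 38, 44, 50}, so |A + A| = 31. Thus K = 31/8. For comparison, the minimum possible |A + A| over all 8-element sets is 2·8 − 1 = 15 (so min K = 15/8), attained only by arithmetic progressions.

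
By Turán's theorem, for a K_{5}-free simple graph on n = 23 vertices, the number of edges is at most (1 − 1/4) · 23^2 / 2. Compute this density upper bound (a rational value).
Turán density bound = (3/4) · 23^2/2 = 1587/8 ≈ 198.375

Turán's theorem: ex(n, K_{r+1}) is achieved by the complete r-partite Turán graph T(n, r) with parts as balanced as possible, and is at most (1 − 1/r) · n^2/2. For r = 4, n = 23: the density bound is (3/4) · 529/2 = 1587/8 ≈ 198.375. The integer-valued extremum is e(T(23, 4)) = 198, which is strictly less than the density bound 1587/8 since 4 ∤ 23 (the parts of T(23, 4) cannot all be equal).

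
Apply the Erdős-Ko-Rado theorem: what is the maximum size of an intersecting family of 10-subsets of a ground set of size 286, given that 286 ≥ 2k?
max |F| = C(285, 9) = 30090460247505085

Erdős-Ko-Rado (1961): when n ≥ 2k, max |F| = C(n−1, k−1). The bound is attained by the star {A : i ∈ A} for any fixed i ∈ [n]. Here C(286−1, 10−1) = C(285, 9) = 30090460247505085.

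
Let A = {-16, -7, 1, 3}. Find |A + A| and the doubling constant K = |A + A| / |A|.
K = |A + A| / |A| = 10/4 = 5/2

Enumerate A + A = {a + b : a, b ∈ A}. With |A| = 4, there are |A|^2 = 16 ordered sum pairs; collecting distinct values, A + A = {-32, -23, -15, -14, -13, -6, -4, 2, 4, 6}, so |A + A| = 10. Thus K = 10/4 = 5/2. For comparison, the minimum possible |A + A| over all 4-element sets is 2·4 − 1 = 7 (so min K = 7/4), attained only by arithmetic progressions.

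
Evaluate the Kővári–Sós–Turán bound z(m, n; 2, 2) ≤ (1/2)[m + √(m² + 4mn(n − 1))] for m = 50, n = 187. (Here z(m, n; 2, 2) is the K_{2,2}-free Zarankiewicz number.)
z(50, 187; 2, 2) ≤ (1/2)[50 + √(50² + 4·50·187·186)] = (1/2)[50 + √6958900] = 1343.9864

Kővári–Sós–Turán: let r_1, ..., r_50 be the row sums and z = Σ r_i the total number of 1s. Each pair of columns can share at most one row with both entries 1 (else a 2×2 all-ones block appears), so Σ_i C(r_i, 2) ≤ C(187, 2) = 17391. By convexity Σ_i C(r_i, 2) ≥ 50·C(z/50, 2) = z(z − 50)/(2·50), giving z² − 50z − 50·187·186 ≤ 0 and hence z ≤ (1/2)[50 + √(2500 + 4·1739100)] = (1/2)[50 + √6958900] ≈ (1/2)(50 + 2637.9727) = 1343.9864.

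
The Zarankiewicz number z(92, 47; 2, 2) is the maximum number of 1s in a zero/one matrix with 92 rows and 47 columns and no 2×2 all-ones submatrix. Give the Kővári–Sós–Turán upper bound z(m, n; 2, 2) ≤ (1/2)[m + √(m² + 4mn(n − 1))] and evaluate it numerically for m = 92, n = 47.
z(92, 47; 2, 2) ≤ (1/2)[92 + √(92² + 4·92·47·46)] = (1/2)[92 + √804080] = 494.3525

Kővári–Sós–Turán: let r_1, ..., r_92 be the row sums and z = Σ r_i the total number of 1s. Each pair of columns can share at most one row with both entries 1 (else a 2×2 all-ones block appears), so Σ_i C(r_i, 2) ≤ C(47, 2) = 1081. By convexity Σ_i C(r_i, 2) ≥ 92·C(z/92, 2) = z(z − 92)/(2·92), giving z² − 92z − 92·47·46 ≤ 0 and hence z ≤ (1/2)[92 + √(8464 + 4·198904)] = (1/2)[92 + √804080] ≈ (1/2)(92 + 896.7051) = 494.3525.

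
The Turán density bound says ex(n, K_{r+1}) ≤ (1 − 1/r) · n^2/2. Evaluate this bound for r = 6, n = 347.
Turán density bound = (5/6) · 347^2/2 = 602045/12 ≈ 50170.4167

Turán's theorem: ex(n, K_{r+1}) is achieved by the complete r-partite Turán graph T(n, r) with parts as balanced as possible, and is at most (1 − 1/r) · n^2/2. For r = 6, n = 347: the density bound is (5/6) · 120409/2 = 602045/12 ≈ 50170.4167. The integer-valued extremum is e(T(347, 6)) = 50170, which is strictly less than the density bound 602045/12 since 6 ∤ 347 (the parts of T(347, 6) cannot all be equal).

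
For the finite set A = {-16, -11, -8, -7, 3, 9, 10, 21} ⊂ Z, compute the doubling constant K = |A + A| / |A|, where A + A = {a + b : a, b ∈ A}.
K = |A + A| / |A| = 34/8 = 17/4

Enumerate A + A = {a + b : a, b ∈ A}. With |A| = 8, there are |A|^2 = 64 ordered sum pairs; collecting distinct values, A + A = {-32, -27, -24, -23, -22, -19, -18, -16, -15, -14, -13, -8, -7, -6, -5, -4, -2, -1, 1, 2, 3, 5, 6, 10, 12, 13, 14, 18, 19, 20, 24, 30, 31, 42}, so |A + A| = 34. Thus K = 34/8 = 17/4. For comparison, the minimum possible |A + A| over all 8-element sets is 2·8 − 1 = 15 (so min K = 15/8), attained only by arithmetic progressions.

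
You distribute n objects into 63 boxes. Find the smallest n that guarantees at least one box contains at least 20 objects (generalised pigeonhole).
n = (20 − 1)·63 + 1 = 1198

By the generalised pigeonhole principle, to guarantee some box contains ≥ r objects we need more than (r − 1) · k objects total. Threshold: n = (r − 1) · k + 1. With r = 20 and k = 63: n = 19 · 63 + 1 = 1197 + 1 = 1198. For n = 1197 = 19 · 63, we can put exactly 19 objects in every box, avoiding 20 in any single one — so 1198 is tight.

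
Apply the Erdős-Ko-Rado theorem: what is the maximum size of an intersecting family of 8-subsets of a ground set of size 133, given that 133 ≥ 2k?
max |F| = C(132, 7) = 117850651776

The Erdős-Ko-Rado theorem states: for n ≥ 2k, an intersecting family of k-subsets of an n-element set has size at most C(n − 1, k − 1), with equality for 'star' families {A ⊆ [n] : |A| = k, i ∈ A} (fix an element i). For n = 133, k = 8: C(132, 7) = 117850651776.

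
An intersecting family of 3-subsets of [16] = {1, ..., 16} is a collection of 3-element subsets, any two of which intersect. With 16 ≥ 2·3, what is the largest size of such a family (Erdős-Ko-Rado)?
max |F| = C(15, 2) = 105

The Erdős-Ko-Rado theorem states: for n ≥ 2k, an intersecting family of k-subsets of an n-element set has size at most C(n − 1, k − 1), with equality for 'star' families {A ⊆ [n] : |A| = k, i ∈ A} (fix an element i). For n = 16, k = 3: C(15, 2) = 105.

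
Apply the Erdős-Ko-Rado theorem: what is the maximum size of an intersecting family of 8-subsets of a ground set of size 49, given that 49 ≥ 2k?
max |F| = C(48, 7) = 73629072

Erdős-Ko-Rado (1961): when n ≥ 2k, max |F| = C(n−1, k−1). The bound is attained by the star {A : i ∈ A} for any fixed i ∈ [n]. Here C(49−1, 8−1) = C(48, 7) = 73629072.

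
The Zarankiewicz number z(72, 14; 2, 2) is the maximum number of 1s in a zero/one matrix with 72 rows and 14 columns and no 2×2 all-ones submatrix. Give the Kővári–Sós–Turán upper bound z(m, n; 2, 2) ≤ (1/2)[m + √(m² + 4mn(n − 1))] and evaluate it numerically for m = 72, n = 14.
z(72, 14; 2, 2) ≤ (1/2)[72 + √(72² + 4·72·14·13)] = (1/2)[72 + √57600] = 156

Kővári–Sós–Turán: let r_1, ..., r_72 be the row sums and z = Σ r_i the total number of 1s. Each pair of columns can share at most one row with both entries 1 (else a 2×2 all-ones block appears), so Σ_i C(r_i, 2) ≤ C(14, 2) = 91. By convexity Σ_i C(r_i, 2) ≥ 72·C(z/72, 2) = z(z − 72)/(2·72), giving z² − 72z − 72·14·13 ≤ 0 and hence z ≤ (1/2)[72 + √(5184 + 4·13104)] = (1/2)[72 + √57600] ≈ (1/2)(72 + 240) = 156.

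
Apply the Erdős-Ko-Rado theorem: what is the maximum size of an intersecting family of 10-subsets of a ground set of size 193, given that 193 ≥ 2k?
max |F| = C(192, 9) = 807772231738560

The Erdős-Ko-Rado theorem states: for n ≥ 2k, an intersecting family of k-subsets of an n-element set has size at most C(n − 1, k − 1), with equality for 'star' families {A ⊆ [n] : |A| = k, i ∈ A} (fix an element i). For n = 193, k = 10: C(192, 9) = 807772231738560.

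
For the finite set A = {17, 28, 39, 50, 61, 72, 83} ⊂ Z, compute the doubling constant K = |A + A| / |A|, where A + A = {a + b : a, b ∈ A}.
K = |A + A| / |A| = 13/7

Enumerate A + A = {a + b : a, b ∈ A}. With |A| = 7, there are |A|^2 = 49 ordered sum pairs; collecting distinct values, A + A = {34, 45, 56, 67, 78, 89, 100, 111, 122, 133, 144, 155, 166}, so |A + A| = 13. Thus K = 13/7. Here |A + A| = 2|A| − 1 = 13, the minimum possible — so K = 13/7 is minimal, which holds iff A is an arithmetic progression.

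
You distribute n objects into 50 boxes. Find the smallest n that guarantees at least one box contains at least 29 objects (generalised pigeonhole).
n = (29 − 1)·50 + 1 = 1401

By the generalised pigeonhole principle, to guarantee some box contains ≥ r objects we need more than (r − 1) · k objects total. Threshold: n = (r − 1) · k + 1. With r = 29 and k = 50: n = 28 · 50 + 1 = 1400 + 1 = 1401. For n = 1400 = 28 · 50, we can put exactly 28 objects in every box, avoiding 29 in any single one — so 1401 is tight.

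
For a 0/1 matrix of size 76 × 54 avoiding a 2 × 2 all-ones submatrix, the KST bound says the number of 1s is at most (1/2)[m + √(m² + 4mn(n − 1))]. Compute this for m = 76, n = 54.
z(76, 54; 2, 2) ≤ (1/2)[76 + √(76² + 4·76·54·53)] = (1/2)[76 + √875824] = 505.9273

Kővári–Sós–Turán: let r_1, ..., r_76 be the row sums and z = Σ r_i the total number of 1s. Each pair of columns can share at most one row with both entries 1 (else a 2×2 all-ones block appears), so Σ_i C(r_i, 2) ≤ C(54, 2) = 1431. By convexity Σ_i C(r_i, 2) ≥ 76·C(z/76, 2) = z(z − 76)/(2·76), giving z² − 76z − 76·54·53 ≤ 0 and hence z ≤ (1/2)[76 + √(5776 + 4·217512)] = (1/2)[76 + √875824] ≈ (1/2)(76 + 935.8547) = 505.9273.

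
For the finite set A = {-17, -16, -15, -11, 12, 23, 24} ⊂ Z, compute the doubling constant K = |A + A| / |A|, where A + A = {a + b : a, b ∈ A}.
K = |A + A| / |A| = 25/7

Enumerate A + A = {a + b : a, b ∈ A}. With |A| = 7, there are |A|^2 = 49 ordered sum pairs; collecting distinct values, A + A = {-34, -33, -32, -31, -30, -28, -27, -26, -22, -5, -4, -3, 1, 6, 7, 8, 9, 12, 13, 24, 35, 36, 46, 47, 48}, so |A + A| = 25. Thus K = 25/7. For comparison, the minimum possible |A + A| over all 7-element sets is 2·7 − 1 = 13 (so min K = 13/7), attained only by arithmetic progressions.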